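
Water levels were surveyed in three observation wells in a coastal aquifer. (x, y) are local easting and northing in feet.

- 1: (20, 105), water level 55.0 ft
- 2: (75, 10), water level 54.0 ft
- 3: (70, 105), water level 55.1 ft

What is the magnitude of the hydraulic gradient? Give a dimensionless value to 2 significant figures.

0.012

Taking 1 as reference: 2−1 = (55, -95, -1.0); 3−1 = (50, 0, +0.1).
Solve a·Δx + b·Δy = Δh: det = 55·0 − 50·(-95) = 4750.
∂h/∂x = [(-1.0)·0 − (+0.1)·(-95)] / 4750 = +0.002000
∂h/∂y = [55·(+0.1) − 50·(-1.0)] / 4750 = +0.01168
|∇h| = √(0.002000² + 0.01168²) = 0.01185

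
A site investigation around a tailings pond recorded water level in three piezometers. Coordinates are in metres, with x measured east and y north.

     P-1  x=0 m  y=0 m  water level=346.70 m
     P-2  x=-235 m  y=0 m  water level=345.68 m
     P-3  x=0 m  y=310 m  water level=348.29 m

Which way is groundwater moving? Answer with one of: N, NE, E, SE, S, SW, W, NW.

∂h/∂x = (345.68 − 346.70) / (-235 − 0) = +0.004340
∂h/∂y = (348.29 − 346.70) / (310 − 0) = +0.005129
Flow = −∇h = (-0.004340 east, -0.005129 north), which points southwest.

SW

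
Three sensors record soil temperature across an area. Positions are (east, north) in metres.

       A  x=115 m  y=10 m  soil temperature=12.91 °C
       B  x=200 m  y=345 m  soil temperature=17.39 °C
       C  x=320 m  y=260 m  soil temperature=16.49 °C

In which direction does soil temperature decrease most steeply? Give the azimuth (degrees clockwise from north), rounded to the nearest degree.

Taking A as reference: B−A = (85, 335, +4.48); C−A = (205, 250, +3.58).
Determinant of the coordinate differences = 85·250 − 205·335 = -47425.
∂T/∂x = [(+4.48)·250 − (+3.58)·335] / -47425 = +0.001672
∂T/∂y = [85·(+3.58) − 205·(+4.48)] / -47425 = +0.01295
Steepest decrease is along −∇f: components (-0.001672 E, -0.01295 N).
Azimuth = atan2(-0.001672, -0.01295) = 187.4° ≈ 187°.

187°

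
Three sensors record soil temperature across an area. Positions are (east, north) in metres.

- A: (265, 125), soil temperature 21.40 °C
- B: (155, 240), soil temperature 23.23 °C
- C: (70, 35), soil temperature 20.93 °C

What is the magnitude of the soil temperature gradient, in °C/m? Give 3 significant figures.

With T = a·x + b·y + c and A as origin, the differences give:
  (-110)·a + 115·b = +1.83
  (-195)·a + (-90)·b = -0.47
Eliminate b (×(-90) and ×115, subtract): 32325·a = -110.650 → a = ∂T/∂x = -0.003423
Back-substitute: b = ∂T/∂y = +0.01264.
|∇f| = √(-0.003423² + 0.01264²) = 0.0131 °C/m

0.0131 °C/m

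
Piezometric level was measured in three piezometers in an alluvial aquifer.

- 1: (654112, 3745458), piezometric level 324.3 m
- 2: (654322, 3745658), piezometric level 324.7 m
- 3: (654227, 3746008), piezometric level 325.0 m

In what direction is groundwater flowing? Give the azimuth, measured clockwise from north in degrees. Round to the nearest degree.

With h = a·x + b·y + c and 1 as origin, the differences give:
  210·a + 200·b = +0.4
  115·a + 550·b = +0.7
Eliminate b (×550 and ×200, subtract): 92500·a = 80.00 → a = ∂h/∂x = +0.0008649
Back-substitute: b = ∂h/∂y = +0.001092.
Flow direction (−∇h) has components (-0.0008649 E, -0.001092 N).
Azimuth = atan2(E, N) = atan2(-0.0008649, -0.001092) = 218.4° ≈ 218°.

218°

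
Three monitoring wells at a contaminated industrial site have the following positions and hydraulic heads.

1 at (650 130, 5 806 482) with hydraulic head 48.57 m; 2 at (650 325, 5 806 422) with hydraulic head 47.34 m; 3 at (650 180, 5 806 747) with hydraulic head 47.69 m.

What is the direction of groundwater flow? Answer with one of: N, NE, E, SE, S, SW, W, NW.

E

Differences from 1: to 2 (Δx, Δy, Δh) = (195, -60, -1.23); to 3 = (50, 265, -0.88).
Solve a·Δx + b·Δy = Δh: det = 195·265 − 50·(-60) = 54675.
∂h/∂x = [(-1.23)·265 − (-0.88)·(-60)] / 54675 = -0.006927
∂h/∂y = [195·(-0.88) − 50·(-1.23)] / 54675 = -0.002014
Flow = −∇h = (+0.006927 east, +0.002014 north), which points east.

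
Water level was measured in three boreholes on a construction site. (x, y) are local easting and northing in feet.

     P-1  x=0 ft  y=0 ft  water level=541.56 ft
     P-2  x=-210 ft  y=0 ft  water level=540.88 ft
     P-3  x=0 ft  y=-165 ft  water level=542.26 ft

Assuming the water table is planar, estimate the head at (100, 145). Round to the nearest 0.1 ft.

∂h/∂x = (540.88 − 541.56) / (-210 − 0) = +0.003238
∂h/∂y = (542.26 − 541.56) / (-165 − 0) = -0.004242
h(100, 145) = 541.56 + (+0.003238)·(100) + (-0.004242)·(145) = 541.56 +0.324 -0.615 = 541.269 ft.

541.3 ft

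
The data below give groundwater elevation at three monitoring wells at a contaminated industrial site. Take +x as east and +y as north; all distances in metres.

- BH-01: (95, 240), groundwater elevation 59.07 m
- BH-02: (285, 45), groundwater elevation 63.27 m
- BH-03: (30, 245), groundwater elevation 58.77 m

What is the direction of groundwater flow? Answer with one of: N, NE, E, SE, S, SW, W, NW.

N

With h = a·x + b·y + c and BH-01 as origin, the differences give:
  190·a + (-195)·b = +4.20
  (-65)·a + 5·b = -0.30
Eliminate b (×5 and ×(-195), subtract): -11725·a = -37.500 → a = ∂h/∂x = +0.003198
Back-substitute: b = ∂h/∂y = -0.01842.
Flow = −∇h = (-0.003198 east, +0.01842 north), which points north.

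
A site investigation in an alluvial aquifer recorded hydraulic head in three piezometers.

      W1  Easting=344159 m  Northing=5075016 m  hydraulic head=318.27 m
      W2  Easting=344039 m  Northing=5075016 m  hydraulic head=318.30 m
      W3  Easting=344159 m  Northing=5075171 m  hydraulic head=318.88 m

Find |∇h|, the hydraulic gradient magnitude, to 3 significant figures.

∂h/∂x = (318.30 − 318.27) / (344039 − 344159) = -0.0002500
∂h/∂y = (318.88 − 318.27) / (5075171 − 5075016) = +0.003935
|∇h| = √(-0.0002500² + 0.003935²) = 0.003943

0.00394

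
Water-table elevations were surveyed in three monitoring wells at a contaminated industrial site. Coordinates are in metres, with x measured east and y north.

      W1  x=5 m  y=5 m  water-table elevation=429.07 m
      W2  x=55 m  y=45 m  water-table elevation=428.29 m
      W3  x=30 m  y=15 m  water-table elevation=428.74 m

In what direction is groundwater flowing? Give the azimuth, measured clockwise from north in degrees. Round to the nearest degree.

Taking W1 as reference: W2−W1 = (50, 40, -0.78); W3−W1 = (25, 10, -0.33).
Determinant of the coordinate differences = 50·10 − 25·40 = -500.
∂h/∂x = [(-0.78)·10 − (-0.33)·40] / -500 = -0.01080
∂h/∂y = [50·(-0.33) − 25·(-0.78)] / -500 = -0.006000
Flow direction (−∇h) has components (+0.01080 E, +0.006000 N).
Azimuth = atan2(E, N) = atan2(+0.01080, +0.006000) = 60.9° ≈ 061°.

061°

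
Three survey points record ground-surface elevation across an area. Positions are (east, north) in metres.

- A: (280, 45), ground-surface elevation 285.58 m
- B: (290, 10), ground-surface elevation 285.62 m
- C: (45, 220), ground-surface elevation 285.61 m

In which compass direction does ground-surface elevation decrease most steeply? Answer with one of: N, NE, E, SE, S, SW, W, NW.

NE

Differences from A: to B (Δx, Δy, Δh) = (10, -35, +0.04); to C = (-235, 175, +0.03).
Solve a·Δx + b·Δy = Δz: det = 10·175 − (-235)·(-35) = -6475.
∂z/∂x = [(+0.04)·175 − (+0.03)·(-35)] / -6475 = -0.001243
∂z/∂y = [10·(+0.03) − (-235)·(+0.04)] / -6475 = -0.001498
Steepest decrease is along −∇f = (+0.001243 E, +0.001498 N) → northeast.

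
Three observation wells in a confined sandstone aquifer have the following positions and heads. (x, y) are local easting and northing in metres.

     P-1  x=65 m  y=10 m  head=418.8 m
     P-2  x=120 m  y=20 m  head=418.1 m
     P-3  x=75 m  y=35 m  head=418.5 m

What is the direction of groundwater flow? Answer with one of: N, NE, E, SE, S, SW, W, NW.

NE

Three-point gradient (reference P-1): Δ to P-2 = (55, 10, -0.7), Δ to P-3 = (10, 25, -0.3).
∂h/∂x = -0.01137, ∂h/∂y = -0.007451 (det = 1275).
Flow = −∇h = (+0.01137 east, +0.007451 north), which points northeast.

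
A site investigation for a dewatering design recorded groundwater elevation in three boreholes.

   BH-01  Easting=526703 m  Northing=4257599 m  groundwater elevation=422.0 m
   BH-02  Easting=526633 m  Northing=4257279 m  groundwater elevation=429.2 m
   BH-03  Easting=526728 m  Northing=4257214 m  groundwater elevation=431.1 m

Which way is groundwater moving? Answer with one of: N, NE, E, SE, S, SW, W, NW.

N

Three-point gradient (reference BH-01): Δ to BH-02 = (-70, -320, +7.2), Δ to BH-03 = (25, -385, +9.1).
∂h/∂x = +0.004006, ∂h/∂y = -0.02338 (det = 34950).
Flow = −∇h = (-0.004006 east, +0.02338 north), which points north.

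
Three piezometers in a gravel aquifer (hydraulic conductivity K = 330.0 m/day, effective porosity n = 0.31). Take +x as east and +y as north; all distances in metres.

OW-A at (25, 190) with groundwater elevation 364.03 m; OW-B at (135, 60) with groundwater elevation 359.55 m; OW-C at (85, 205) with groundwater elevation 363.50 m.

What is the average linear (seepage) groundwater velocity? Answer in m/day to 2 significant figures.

28 m/day

With h = a·x + b·y + c and OW-A as origin, the differences give:
  110·a + (-130)·b = -4.48
  60·a + 15·b = -0.53
Eliminate b (×15 and ×(-130), subtract): 9450·a = -136.100 → a = ∂h/∂x = -0.01440
Back-substitute: b = ∂h/∂y = +0.02228.
|∇h| = √(-0.01440² + 0.02228²) = 0.02653
Seepage velocity v = K·i/n = 330.0 × 0.02653 / 0.31 = 28.24 m/day.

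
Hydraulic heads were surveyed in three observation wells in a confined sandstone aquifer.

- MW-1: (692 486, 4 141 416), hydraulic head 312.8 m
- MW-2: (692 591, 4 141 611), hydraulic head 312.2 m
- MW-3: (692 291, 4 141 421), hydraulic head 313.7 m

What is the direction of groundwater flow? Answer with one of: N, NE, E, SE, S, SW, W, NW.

With h = a·x + b·y + c and MW-1 as origin, the differences give:
  105·a + 195·b = -0.6
  (-195)·a + 5·b = +0.9
Eliminate b (×5 and ×195, subtract): 38550·a = -178.50 → a = ∂h/∂x = -0.004630
Back-substitute: b = ∂h/∂y = -0.0005837.
Flow = −∇h = (+0.004630 east, +0.0005837 north), which points east.

E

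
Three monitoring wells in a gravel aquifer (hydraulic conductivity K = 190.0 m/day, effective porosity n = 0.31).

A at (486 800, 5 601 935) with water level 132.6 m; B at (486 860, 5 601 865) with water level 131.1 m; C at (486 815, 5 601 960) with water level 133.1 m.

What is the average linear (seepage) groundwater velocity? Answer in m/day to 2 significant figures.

13 m/day

Three-point gradient (reference A): Δ to B = (60, -70, -1.5), Δ to C = (15, 25, +0.5).
∂h/∂x = -0.0009804, ∂h/∂y = +0.02059 (det = 2550).
|∇h| = √(-0.0009804² + 0.02059²) = 0.02061
Seepage velocity v = K·i/n = 190.0 × 0.02061 / 0.31 = 12.63 m/day.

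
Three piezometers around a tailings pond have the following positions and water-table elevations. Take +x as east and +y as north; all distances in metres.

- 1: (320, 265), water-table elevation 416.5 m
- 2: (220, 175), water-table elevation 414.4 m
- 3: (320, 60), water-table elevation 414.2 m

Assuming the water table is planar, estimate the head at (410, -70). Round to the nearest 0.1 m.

413.7 m

Taking 1 as reference: 2−1 = (-100, -90, -2.1); 3−1 = (0, -205, -2.3).
Determinant of the coordinate differences = (-100)·(-205) − 0·(-90) = 20500.
∂h/∂x = [(-2.1)·(-205) − (-2.3)·(-90)] / 20500 = +0.01090
∂h/∂y = [(-100)·(-2.3) − 0·(-2.1)] / 20500 = +0.01122
h(410, -70) = 416.5 + (+0.01090)·(90) + (+0.01122)·(-335) = 416.5 +0.981 -3.759 = 413.723 m.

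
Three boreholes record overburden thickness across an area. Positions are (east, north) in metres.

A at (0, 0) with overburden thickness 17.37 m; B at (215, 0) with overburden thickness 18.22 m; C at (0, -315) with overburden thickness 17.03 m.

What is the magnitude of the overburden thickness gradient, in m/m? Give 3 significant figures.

0.00410 m/m

∂d/∂x = (18.22 − 17.37) / (215 − 0) = +0.003953
∂d/∂y = (17.03 − 17.37) / (-315 − 0) = +0.001079
|∇f| = √(0.003953² + 0.001079²) = 0.004098 m/m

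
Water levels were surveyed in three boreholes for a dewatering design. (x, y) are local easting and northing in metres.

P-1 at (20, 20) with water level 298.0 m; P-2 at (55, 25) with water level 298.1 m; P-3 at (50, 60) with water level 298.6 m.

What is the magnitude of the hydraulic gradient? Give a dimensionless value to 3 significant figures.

0.0144

Differences from P-1: to P-2 (Δx, Δy, Δh) = (35, 5, +0.1); to P-3 = (30, 40, +0.6).
Determinant of the coordinate differences = 35·40 − 30·5 = 1250.
∂h/∂x = [(+0.1)·40 − (+0.6)·5] / 1250 = +0.0008000
∂h/∂y = [35·(+0.6) − 30·(+0.1)] / 1250 = +0.01440
|∇h| = √(0.0008000² + 0.01440²) = 0.01442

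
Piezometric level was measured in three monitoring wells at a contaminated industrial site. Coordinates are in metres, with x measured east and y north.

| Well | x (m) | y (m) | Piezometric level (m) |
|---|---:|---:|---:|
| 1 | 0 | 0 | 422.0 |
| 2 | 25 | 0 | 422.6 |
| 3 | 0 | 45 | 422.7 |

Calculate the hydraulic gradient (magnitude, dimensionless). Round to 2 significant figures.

0.029

∂h/∂x = (422.6 − 422.0) / (25 − 0) = +0.02400
∂h/∂y = (422.7 − 422.0) / (45 − 0) = +0.01556
|∇h| = √(0.02400² + 0.01556²) = 0.0286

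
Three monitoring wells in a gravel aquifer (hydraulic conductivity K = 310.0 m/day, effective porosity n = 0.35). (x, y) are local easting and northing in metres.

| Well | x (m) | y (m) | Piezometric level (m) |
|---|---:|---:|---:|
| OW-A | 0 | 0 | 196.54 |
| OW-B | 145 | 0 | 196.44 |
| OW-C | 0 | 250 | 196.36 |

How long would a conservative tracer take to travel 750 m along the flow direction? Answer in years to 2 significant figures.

∂h/∂x = (196.44 − 196.54) / (145 − 0) = -0.0006897
∂h/∂y = (196.36 − 196.54) / (250 − 0) = -0.0007200
|∇h| = √(-0.0006897² + -0.0007200²) = 0.000997
Seepage velocity v = K·i/n = 310.0 × 0.000997 / 0.35 = 0.8831 m/day.
t = 750 / 0.8831 = 849.3 days = 2.33 years.

2.3 years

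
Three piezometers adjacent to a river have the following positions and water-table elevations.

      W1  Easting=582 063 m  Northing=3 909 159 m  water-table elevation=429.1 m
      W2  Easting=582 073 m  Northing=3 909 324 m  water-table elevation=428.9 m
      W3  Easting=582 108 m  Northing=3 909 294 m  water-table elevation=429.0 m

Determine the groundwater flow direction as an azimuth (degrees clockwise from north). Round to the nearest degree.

307°

Taking W1 as reference: W2−W1 = (10, 165, -0.2); W3−W1 = (45, 135, -0.1).
Determinant of the coordinate differences = 10·135 − 45·165 = -6075.
∂h/∂x = [(-0.2)·135 − (-0.1)·165] / -6075 = +0.001728
∂h/∂y = [10·(-0.1) − 45·(-0.2)] / -6075 = -0.001317
Flow direction (−∇h) has components (-0.001728 E, +0.001317 N).
Azimuth = atan2(E, N) = atan2(-0.001728, +0.001317) = 307.3° ≈ 307°.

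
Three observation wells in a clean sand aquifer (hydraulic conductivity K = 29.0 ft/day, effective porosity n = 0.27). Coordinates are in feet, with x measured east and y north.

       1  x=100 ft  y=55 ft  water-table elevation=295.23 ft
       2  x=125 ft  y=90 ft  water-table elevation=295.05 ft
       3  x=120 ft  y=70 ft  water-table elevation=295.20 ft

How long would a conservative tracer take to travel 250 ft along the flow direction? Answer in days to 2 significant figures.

Differences from 1: to 2 (Δx, Δy, Δh) = (25, 35, -0.18); to 3 = (20, 15, -0.03).
Solve a·Δx + b·Δy = Δh: det = 25·15 − 20·35 = -325.
∂h/∂x = [(-0.18)·15 − (-0.03)·35] / -325 = +0.005077
∂h/∂y = [25·(-0.03) − 20·(-0.18)] / -325 = -0.008769
|∇h| = √(0.005077² + -0.008769²) = 0.01013
Seepage velocity v = K·i/n = 29.0 × 0.01013 / 0.27 = 1.088 ft/day.
t = 250 / 1.088 = 229.8 days.

230 days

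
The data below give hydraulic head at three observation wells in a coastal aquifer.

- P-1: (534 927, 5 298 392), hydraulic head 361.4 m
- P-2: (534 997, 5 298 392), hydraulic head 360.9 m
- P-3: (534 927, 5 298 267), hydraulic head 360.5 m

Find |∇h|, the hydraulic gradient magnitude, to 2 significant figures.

∂h/∂x = (360.9 − 361.4) / (534997 − 534927) = -0.007143
∂h/∂y = (360.5 − 361.4) / (5298267 − 5298392) = +0.007200
|∇h| = √(-0.007143² + 0.007200²) = 0.01014

0.010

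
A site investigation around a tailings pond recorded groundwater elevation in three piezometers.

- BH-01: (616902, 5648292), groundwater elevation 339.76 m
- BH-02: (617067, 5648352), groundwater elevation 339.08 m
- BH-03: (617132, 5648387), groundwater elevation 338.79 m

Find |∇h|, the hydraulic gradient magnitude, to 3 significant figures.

0.00393

Differences from BH-01: to BH-02 (Δx, Δy, Δh) = (165, 60, -0.68); to BH-03 = (230, 95, -0.97).
Solve a·Δx + b·Δy = Δh: det = 165·95 − 230·60 = 1875.
∂h/∂x = [(-0.68)·95 − (-0.97)·60] / 1875 = -0.003413
∂h/∂y = [165·(-0.97) − 230·(-0.68)] / 1875 = -0.001947
|∇h| = √(-0.003413² + -0.001947²) = 0.003929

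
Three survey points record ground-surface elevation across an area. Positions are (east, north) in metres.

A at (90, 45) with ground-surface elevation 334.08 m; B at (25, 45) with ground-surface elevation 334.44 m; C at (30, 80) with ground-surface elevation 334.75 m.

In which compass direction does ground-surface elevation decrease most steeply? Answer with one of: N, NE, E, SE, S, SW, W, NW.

Taking A as reference: B−A = (-65, 0, +0.36); C−A = (-60, 35, +0.67).
Solve a·Δx + b·Δy = Δz: det = (-65)·35 − (-60)·0 = -2275.
∂z/∂x = [(+0.36)·35 − (+0.67)·0] / -2275 = -0.005538
∂z/∂y = [(-65)·(+0.67) − (-60)·(+0.36)] / -2275 = +0.009648
Steepest decrease is along −∇f = (+0.005538 E, -0.009648 N) → southeast.

SE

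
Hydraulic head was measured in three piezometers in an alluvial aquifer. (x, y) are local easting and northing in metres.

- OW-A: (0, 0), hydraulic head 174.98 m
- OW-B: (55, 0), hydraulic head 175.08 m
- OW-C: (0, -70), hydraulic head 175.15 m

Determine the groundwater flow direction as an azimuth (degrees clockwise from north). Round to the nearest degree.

323°

∂h/∂x = (175.08 − 174.98) / (55 − 0) = +0.001818
∂h/∂y = (175.15 − 174.98) / (-70 − 0) = -0.002429
Flow direction (−∇h) has components (-0.001818 E, +0.002429 N).
Azimuth = atan2(E, N) = atan2(-0.001818, +0.002429) = 323.2° ≈ 323°.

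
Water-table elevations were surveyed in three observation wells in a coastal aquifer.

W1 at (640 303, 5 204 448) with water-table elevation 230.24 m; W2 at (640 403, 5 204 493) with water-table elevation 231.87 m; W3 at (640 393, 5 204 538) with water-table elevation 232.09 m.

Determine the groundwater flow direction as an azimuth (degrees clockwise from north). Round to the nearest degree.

239°

With h = a·x + b·y + c and W1 as origin, the differences give:
  100·a + 45·b = +1.63
  90·a + 90·b = +1.85
Eliminate b (×90 and ×45, subtract): 4950·a = 63.450 → a = ∂h/∂x = +0.01282
Back-substitute: b = ∂h/∂y = +0.007737.
Flow direction (−∇h) has components (-0.01282 E, -0.007737 N).
Azimuth = atan2(E, N) = atan2(-0.01282, -0.007737) = 238.9° ≈ 239°.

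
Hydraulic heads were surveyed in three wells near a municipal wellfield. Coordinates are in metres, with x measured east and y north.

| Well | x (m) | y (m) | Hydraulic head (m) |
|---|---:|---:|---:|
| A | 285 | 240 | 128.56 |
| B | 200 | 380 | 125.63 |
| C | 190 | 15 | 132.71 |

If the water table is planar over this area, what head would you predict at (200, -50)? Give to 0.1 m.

Taking A as reference: B−A = (-85, 140, -2.93); C−A = (-95, -225, +4.15).
Solve a·Δx + b·Δy = Δh: det = (-85)·(-225) − (-95)·140 = 32425.
∂h/∂x = [(-2.93)·(-225) − (+4.15)·140] / 32425 = +0.002413
∂h/∂y = [(-85)·(+4.15) − (-95)·(-2.93)] / 32425 = -0.01946
h(200, -50) = 128.56 + (+0.002413)·(-85) + (-0.01946)·(-290) = 128.56 -0.205 +5.644 = 133.999 m.

134.0 m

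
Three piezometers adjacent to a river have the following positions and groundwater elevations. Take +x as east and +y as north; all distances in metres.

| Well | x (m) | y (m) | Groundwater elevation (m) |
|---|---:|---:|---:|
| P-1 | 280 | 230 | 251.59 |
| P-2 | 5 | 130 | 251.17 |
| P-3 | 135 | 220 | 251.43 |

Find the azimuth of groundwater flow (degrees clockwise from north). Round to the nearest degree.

215°

Taking P-1 as reference: P-2−P-1 = (-275, -100, -0.42); P-3−P-1 = (-145, -10, -0.16).
Solve a·Δx + b·Δy = Δh: det = (-275)·(-10) − (-145)·(-100) = -11750.
∂h/∂x = [(-0.42)·(-10) − (-0.16)·(-100)] / -11750 = +0.001004
∂h/∂y = [(-275)·(-0.16) − (-145)·(-0.42)] / -11750 = +0.001438
Flow direction (−∇h) has components (-0.001004 E, -0.001438 N).
Azimuth = atan2(E, N) = atan2(-0.001004, -0.001438) = 214.9° ≈ 215°.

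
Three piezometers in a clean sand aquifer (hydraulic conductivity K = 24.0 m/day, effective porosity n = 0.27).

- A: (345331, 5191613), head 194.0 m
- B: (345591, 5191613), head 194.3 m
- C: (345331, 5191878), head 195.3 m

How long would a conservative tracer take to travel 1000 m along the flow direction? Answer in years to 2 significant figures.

∂h/∂x = (194.3 − 194.0) / (345591 − 345331) = +0.001154
∂h/∂y = (195.3 − 194.0) / (5191878 − 5191613) = +0.004906
|∇h| = √(0.001154² + 0.004906²) = 0.00504
Seepage velocity v = K·i/n = 24.0 × 0.00504 / 0.27 = 0.448 m/day.
t = 1000 / 0.448 = 2232 days = 6.11 years.

6.1 years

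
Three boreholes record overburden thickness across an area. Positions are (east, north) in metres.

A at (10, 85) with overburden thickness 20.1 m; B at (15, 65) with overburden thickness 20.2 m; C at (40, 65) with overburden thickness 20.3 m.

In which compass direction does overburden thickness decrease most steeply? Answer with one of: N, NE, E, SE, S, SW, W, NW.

Three-point gradient (reference A): Δ to B = (5, -20, +0.1), Δ to C = (30, -20, +0.2).
∂d/∂x = +0.004000, ∂d/∂y = -0.004000 (det = 500).
Steepest decrease is along −∇f = (-0.004000 E, +0.004000 N) → northwest.

NW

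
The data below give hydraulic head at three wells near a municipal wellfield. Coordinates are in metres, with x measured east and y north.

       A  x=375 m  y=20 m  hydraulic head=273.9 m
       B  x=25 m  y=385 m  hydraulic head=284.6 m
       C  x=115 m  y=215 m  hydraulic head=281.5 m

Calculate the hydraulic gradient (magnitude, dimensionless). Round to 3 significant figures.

Differences from A: to B (Δx, Δy, Δh) = (-350, 365, +10.7); to C = (-260, 195, +7.6).
Determinant of the coordinate differences = (-350)·195 − (-260)·365 = 26650.
∂h/∂x = [(+10.7)·195 − (+7.6)·365] / 26650 = -0.02580
∂h/∂y = [(-350)·(+7.6) − (-260)·(+10.7)] / 26650 = +0.004578
|∇h| = √(-0.02580² + 0.004578²) = 0.0262

0.0262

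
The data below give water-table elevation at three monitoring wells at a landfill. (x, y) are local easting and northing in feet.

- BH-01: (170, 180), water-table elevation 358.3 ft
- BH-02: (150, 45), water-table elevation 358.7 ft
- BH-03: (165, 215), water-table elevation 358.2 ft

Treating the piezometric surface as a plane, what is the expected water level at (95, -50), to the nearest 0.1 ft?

359.0 ft

Taking BH-01 as reference: BH-02−BH-01 = (-20, -135, +0.4); BH-03−BH-01 = (-5, 35, -0.1).
Determinant of the coordinate differences = (-20)·35 − (-5)·(-135) = -1375.
∂h/∂x = [(+0.4)·35 − (-0.1)·(-135)] / -1375 = -0.0003636
∂h/∂y = [(-20)·(-0.1) − (-5)·(+0.4)] / -1375 = -0.002909
h(95, -50) = 358.3 + (-0.0003636)·(-75) + (-0.002909)·(-230) = 358.3 +0.027 +0.669 = 358.996 ft.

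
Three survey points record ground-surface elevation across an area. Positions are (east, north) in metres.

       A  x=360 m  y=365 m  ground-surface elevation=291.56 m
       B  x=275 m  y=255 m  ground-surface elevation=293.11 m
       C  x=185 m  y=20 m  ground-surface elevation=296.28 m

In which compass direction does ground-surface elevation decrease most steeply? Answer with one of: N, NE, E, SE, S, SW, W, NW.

N

Differences from A: to B (Δx, Δy, Δh) = (-85, -110, +1.55); to C = (-175, -345, +4.72).
Solve a·Δx + b·Δy = Δz: det = (-85)·(-345) − (-175)·(-110) = 10075.
∂z/∂x = [(+1.55)·(-345) − (+4.72)·(-110)] / 10075 = -0.001543
∂z/∂y = [(-85)·(+4.72) − (-175)·(+1.55)] / 10075 = -0.01290
Steepest decrease is along −∇f = (+0.001543 E, +0.01290 N) → north.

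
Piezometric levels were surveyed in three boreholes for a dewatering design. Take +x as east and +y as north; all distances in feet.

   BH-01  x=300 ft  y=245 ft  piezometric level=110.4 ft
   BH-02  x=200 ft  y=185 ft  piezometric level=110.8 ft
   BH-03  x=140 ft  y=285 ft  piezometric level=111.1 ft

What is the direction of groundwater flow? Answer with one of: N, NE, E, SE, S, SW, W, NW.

E

Differences from BH-01: to BH-02 (Δx, Δy, Δh) = (-100, -60, +0.4); to BH-03 = (-160, 40, +0.7).
Determinant of the coordinate differences = (-100)·40 − (-160)·(-60) = -13600.
∂h/∂x = [(+0.4)·40 − (+0.7)·(-60)] / -13600 = -0.004265
∂h/∂y = [(-100)·(+0.7) − (-160)·(+0.4)] / -13600 = +0.0004412
Flow = −∇h = (+0.004265 east, -0.0004412 north), which points east.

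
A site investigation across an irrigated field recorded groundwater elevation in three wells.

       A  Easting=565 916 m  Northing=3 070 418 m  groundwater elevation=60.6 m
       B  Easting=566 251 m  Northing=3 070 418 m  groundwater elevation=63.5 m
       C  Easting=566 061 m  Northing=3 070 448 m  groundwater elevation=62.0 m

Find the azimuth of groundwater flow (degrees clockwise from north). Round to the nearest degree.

241°

Differences from A: to B (Δx, Δy, Δh) = (335, 0, +2.9); to C = (145, 30, +1.4).
Determinant of the coordinate differences = 335·30 − 145·0 = 10050.
∂h/∂x = [(+2.9)·30 − (+1.4)·0] / 10050 = +0.008657
∂h/∂y = [335·(+1.4) − 145·(+2.9)] / 10050 = +0.004826
Flow direction (−∇h) has components (-0.008657 E, -0.004826 N).
Azimuth = atan2(E, N) = atan2(-0.008657, -0.004826) = 240.9° ≈ 241°.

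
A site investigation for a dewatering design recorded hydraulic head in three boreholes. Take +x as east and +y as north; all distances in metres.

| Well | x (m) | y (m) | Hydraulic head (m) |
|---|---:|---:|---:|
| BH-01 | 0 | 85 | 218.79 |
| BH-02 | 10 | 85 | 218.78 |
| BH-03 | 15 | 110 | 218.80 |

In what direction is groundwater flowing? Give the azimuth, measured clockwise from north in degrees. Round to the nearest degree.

135°

Differences from BH-01: to BH-02 (Δx, Δy, Δh) = (10, 0, -0.01); to BH-03 = (15, 25, +0.01).
Determinant of the coordinate differences = 10·25 − 15·0 = 250.
∂h/∂x = [(-0.01)·25 − (+0.01)·0] / 250 = -0.0010000
∂h/∂y = [10·(+0.01) − 15·(-0.01)] / 250 = +0.001000
Flow direction (−∇h) has components (+0.0010000 E, -0.001000 N).
Azimuth = atan2(E, N) = atan2(+0.0010000, -0.001000) = 135.0° ≈ 135°.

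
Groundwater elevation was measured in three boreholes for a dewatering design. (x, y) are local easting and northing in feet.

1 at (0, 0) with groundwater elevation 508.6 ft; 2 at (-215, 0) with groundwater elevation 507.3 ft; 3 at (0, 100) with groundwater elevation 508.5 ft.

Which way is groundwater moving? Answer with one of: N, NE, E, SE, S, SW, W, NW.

W

∂h/∂x = (507.3 − 508.6) / (-215 − 0) = +0.006047
∂h/∂y = (508.5 − 508.6) / (100 − 0) = -0.001000
Flow = −∇h = (-0.006047 east, +0.001000 north), which points west.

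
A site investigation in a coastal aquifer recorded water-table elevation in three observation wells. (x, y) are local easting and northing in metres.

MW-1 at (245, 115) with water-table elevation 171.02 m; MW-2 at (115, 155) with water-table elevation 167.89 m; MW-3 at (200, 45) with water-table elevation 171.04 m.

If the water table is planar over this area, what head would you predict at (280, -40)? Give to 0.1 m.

Differences from MW-1: to MW-2 (Δx, Δy, Δh) = (-130, 40, -3.13); to MW-3 = (-45, -70, +0.02).
Determinant of the coordinate differences = (-130)·(-70) − (-45)·40 = 10900.
∂h/∂x = [(-3.13)·(-70) − (+0.02)·40] / 10900 = +0.02003
∂h/∂y = [(-130)·(+0.02) − (-45)·(-3.13)] / 10900 = -0.01316
h(280, -40) = 171.02 + (+0.02003)·(35) + (-0.01316)·(-155) = 171.02 +0.701 +2.040 = 173.761 m.

173.8 m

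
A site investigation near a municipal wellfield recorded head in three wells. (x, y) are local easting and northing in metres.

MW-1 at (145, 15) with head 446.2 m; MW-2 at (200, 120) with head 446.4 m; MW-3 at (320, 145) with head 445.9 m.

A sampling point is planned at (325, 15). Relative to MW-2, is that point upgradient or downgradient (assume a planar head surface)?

downgradient

Taking MW-1 as reference: MW-2−MW-1 = (55, 105, +0.2); MW-3−MW-1 = (175, 130, -0.3).
Solve a·Δx + b·Δy = Δh: det = 55·130 − 175·105 = -11225.
∂h/∂x = [(+0.2)·130 − (-0.3)·105] / -11225 = -0.005122
∂h/∂y = [55·(-0.3) − 175·(+0.2)] / -11225 = +0.004588
Head at (325, 15) = 446.2 + (-0.005122)·(180) + (+0.004588)·(0) = 445.28 m.
That is lower than the 446.4 m at MW-2, so the point is downgradient.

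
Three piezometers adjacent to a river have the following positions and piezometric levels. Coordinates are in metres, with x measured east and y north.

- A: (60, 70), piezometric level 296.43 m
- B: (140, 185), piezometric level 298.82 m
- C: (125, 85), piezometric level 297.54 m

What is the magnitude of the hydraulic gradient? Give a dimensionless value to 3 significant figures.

Three-point gradient (reference A): Δ to B = (80, 115, +2.39), Δ to C = (65, 15, +1.11).
∂h/∂x = +0.01463, ∂h/∂y = +0.01061 (det = -6275).
|∇h| = √(0.01463² + 0.01061²) = 0.01807

0.0181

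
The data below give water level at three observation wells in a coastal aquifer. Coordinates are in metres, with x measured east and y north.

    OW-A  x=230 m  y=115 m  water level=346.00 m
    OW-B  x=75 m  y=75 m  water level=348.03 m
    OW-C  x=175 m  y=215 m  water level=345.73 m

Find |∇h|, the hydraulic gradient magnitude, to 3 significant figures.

0.0139

Taking OW-A as reference: OW-B−OW-A = (-155, -40, +2.03); OW-C−OW-A = (-55, 100, -0.27).
Solve a·Δx + b·Δy = Δh: det = (-155)·100 − (-55)·(-40) = -17700.
∂h/∂x = [(+2.03)·100 − (-0.27)·(-40)] / -17700 = -0.01086
∂h/∂y = [(-155)·(-0.27) − (-55)·(+2.03)] / -17700 = -0.008672
|∇h| = √(-0.01086² + -0.008672²) = 0.0139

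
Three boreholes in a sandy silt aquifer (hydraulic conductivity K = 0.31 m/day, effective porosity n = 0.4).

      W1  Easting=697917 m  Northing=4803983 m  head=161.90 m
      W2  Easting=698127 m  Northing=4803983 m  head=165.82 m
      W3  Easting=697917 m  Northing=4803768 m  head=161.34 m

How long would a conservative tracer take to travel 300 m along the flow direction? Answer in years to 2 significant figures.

∂h/∂x = (165.82 − 161.90) / (698127 − 697917) = +0.01867
∂h/∂y = (161.34 − 161.90) / (4803768 − 4803983) = +0.002605
|∇h| = √(0.01867² + 0.002605²) = 0.01885
Seepage velocity v = K·i/n = 0.31 × 0.01885 / 0.4 = 0.01461 m/day.
t = 300 / 0.01461 = 2.053e+04 days = 56.2 years.

56 years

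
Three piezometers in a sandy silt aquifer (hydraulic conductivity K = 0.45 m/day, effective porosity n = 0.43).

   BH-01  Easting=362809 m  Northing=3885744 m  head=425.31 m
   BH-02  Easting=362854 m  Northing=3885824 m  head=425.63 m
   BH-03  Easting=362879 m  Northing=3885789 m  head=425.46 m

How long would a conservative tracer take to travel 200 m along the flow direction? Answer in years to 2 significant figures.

Differences from BH-01: to BH-02 (Δx, Δy, Δh) = (45, 80, +0.32); to BH-03 = (70, 45, +0.15).
Solve a·Δx + b·Δy = Δh: det = 45·45 − 70·80 = -3575.
∂h/∂x = [(+0.32)·45 − (+0.15)·80] / -3575 = -0.0006713
∂h/∂y = [45·(+0.15) − 70·(+0.32)] / -3575 = +0.004378
|∇h| = √(-0.0006713² + 0.004378²) = 0.004429
Seepage velocity v = K·i/n = 0.45 × 0.004429 / 0.43 = 0.004635 m/day.
t = 200 / 0.004635 = 4.315e+04 days = 118 years.

120 years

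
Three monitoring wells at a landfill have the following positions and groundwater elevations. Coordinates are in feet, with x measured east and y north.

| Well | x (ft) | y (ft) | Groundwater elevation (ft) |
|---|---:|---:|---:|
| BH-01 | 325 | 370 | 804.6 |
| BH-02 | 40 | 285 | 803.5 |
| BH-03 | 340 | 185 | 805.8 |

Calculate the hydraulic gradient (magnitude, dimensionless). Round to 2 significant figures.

Taking BH-01 as reference: BH-02−BH-01 = (-285, -85, -1.1); BH-03−BH-01 = (15, -185, +1.2).
Determinant of the coordinate differences = (-285)·(-185) − 15·(-85) = 54000.
∂h/∂x = [(-1.1)·(-185) − (+1.2)·(-85)] / 54000 = +0.005657
∂h/∂y = [(-285)·(+1.2) − 15·(-1.1)] / 54000 = -0.006028
|∇h| = √(0.005657² + -0.006028²) = 0.008267

0.0083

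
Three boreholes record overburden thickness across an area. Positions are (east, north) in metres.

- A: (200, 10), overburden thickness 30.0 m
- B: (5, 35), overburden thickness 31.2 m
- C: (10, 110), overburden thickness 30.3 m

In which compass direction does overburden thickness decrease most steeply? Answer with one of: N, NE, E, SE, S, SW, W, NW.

NE

Three-point gradient (reference A): Δ to B = (-195, 25, +1.2), Δ to C = (-190, 100, +0.3).
∂d/∂x = -0.007627, ∂d/∂y = -0.01149 (det = -14750).
Steepest decrease is along −∇f = (+0.007627 E, +0.01149 N) → northeast.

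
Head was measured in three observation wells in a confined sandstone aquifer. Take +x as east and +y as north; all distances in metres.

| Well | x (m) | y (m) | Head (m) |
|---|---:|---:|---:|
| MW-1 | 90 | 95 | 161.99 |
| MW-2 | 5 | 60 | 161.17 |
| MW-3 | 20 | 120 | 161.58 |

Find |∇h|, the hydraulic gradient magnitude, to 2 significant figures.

0.0091

Differences from MW-1: to MW-2 (Δx, Δy, Δh) = (-85, -35, -0.82); to MW-3 = (-70, 25, -0.41).
Determinant of the coordinate differences = (-85)·25 − (-70)·(-35) = -4575.
∂h/∂x = [(-0.82)·25 − (-0.41)·(-35)] / -4575 = +0.007617
∂h/∂y = [(-85)·(-0.41) − (-70)·(-0.82)] / -4575 = +0.004929
|∇h| = √(0.007617² + 0.004929²) = 0.009073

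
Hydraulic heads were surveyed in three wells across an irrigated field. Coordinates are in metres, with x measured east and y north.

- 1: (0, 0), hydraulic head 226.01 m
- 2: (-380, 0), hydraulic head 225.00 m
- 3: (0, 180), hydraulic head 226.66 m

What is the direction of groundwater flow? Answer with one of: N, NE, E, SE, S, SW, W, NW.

∂h/∂x = (225.00 − 226.01) / (-380 − 0) = +0.002658
∂h/∂y = (226.66 − 226.01) / (180 − 0) = +0.003611
Flow = −∇h = (-0.002658 east, -0.003611 north), which points southwest.

SW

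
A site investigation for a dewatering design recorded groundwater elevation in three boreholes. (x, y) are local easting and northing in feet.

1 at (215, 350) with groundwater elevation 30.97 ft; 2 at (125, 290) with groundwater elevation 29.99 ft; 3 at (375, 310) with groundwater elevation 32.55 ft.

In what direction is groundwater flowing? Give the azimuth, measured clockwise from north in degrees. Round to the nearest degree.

Taking 1 as reference: 2−1 = (-90, -60, -0.98); 3−1 = (160, -40, +1.58).
Solve a·Δx + b·Δy = Δh: det = (-90)·(-40) − 160·(-60) = 13200.
∂h/∂x = [(-0.98)·(-40) − (+1.58)·(-60)] / 13200 = +0.01015
∂h/∂y = [(-90)·(+1.58) − 160·(-0.98)] / 13200 = +0.001106
Flow direction (−∇h) has components (-0.01015 E, -0.001106 N).
Azimuth = atan2(E, N) = atan2(-0.01015, -0.001106) = 263.8° ≈ 264°.

264°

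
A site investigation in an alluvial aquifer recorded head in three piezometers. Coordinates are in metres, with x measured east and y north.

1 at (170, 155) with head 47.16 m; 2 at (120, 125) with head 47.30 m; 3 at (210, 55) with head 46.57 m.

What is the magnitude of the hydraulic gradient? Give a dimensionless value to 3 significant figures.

Differences from 1: to 2 (Δx, Δy, Δh) = (-50, -30, +0.14); to 3 = (40, -100, -0.59).
Solve a·Δx + b·Δy = Δh: det = (-50)·(-100) − 40·(-30) = 6200.
∂h/∂x = [(+0.14)·(-100) − (-0.59)·(-30)] / 6200 = -0.005113
∂h/∂y = [(-50)·(-0.59) − 40·(+0.14)] / 6200 = +0.003855
|∇h| = √(-0.005113² + 0.003855²) = 0.006403

0.00640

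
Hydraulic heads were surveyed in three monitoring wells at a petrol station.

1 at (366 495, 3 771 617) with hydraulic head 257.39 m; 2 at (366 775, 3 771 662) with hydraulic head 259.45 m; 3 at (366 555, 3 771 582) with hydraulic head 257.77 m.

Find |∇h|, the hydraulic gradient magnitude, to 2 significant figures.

0.0073

With h = a·x + b·y + c and 1 as origin, the differences give:
  280·a + 45·b = +2.06
  60·a + (-35)·b = +0.38
Eliminate b (×(-35) and ×45, subtract): -12500·a = -89.200 → a = ∂h/∂x = +0.007136
Back-substitute: b = ∂h/∂y = +0.001376.
|∇h| = √(0.007136² + 0.001376²) = 0.007267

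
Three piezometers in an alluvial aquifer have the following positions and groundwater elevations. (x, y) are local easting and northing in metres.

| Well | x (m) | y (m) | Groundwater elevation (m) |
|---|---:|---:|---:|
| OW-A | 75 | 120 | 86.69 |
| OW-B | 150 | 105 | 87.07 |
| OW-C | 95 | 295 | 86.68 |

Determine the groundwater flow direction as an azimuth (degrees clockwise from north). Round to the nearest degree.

With h = a·x + b·y + c and OW-A as origin, the differences give:
  75·a + (-15)·b = +0.38
  20·a + 175·b = -0.01
Eliminate b (×175 and ×(-15), subtract): 13425·a = 66.350 → a = ∂h/∂x = +0.004942
Back-substitute: b = ∂h/∂y = -0.0006220.
Flow direction (−∇h) has components (-0.004942 E, +0.0006220 N).
Azimuth = atan2(E, N) = atan2(-0.004942, +0.0006220) = 277.2° ≈ 277°.

277°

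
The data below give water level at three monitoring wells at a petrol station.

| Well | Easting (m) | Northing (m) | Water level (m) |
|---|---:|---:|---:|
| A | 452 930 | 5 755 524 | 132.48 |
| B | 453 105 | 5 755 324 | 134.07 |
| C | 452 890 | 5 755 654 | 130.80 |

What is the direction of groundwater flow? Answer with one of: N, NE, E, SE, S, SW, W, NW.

Taking A as reference: B−A = (175, -200, +1.59); C−A = (-40, 130, -1.68).
Determinant of the coordinate differences = 175·130 − (-40)·(-200) = 14750.
∂h/∂x = [(+1.59)·130 − (-1.68)·(-200)] / 14750 = -0.008766
∂h/∂y = [175·(-1.68) − (-40)·(+1.59)] / 14750 = -0.01562
Flow = −∇h = (+0.008766 east, +0.01562 north), which points northeast.

NE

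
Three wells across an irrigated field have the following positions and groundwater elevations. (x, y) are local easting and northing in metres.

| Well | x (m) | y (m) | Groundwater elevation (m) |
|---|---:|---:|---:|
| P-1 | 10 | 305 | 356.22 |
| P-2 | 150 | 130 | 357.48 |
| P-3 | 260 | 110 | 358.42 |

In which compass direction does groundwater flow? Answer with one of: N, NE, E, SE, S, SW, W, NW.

With h = a·x + b·y + c and P-1 as origin, the differences give:
  140·a + (-175)·b = +1.26
  250·a + (-195)·b = +2.20
Eliminate b (×(-195) and ×(-175), subtract): 16450·a = 139.300 → a = ∂h/∂x = +0.008468
Back-substitute: b = ∂h/∂y = -0.0004255.
Flow = −∇h = (-0.008468 east, +0.0004255 north), which points west.

W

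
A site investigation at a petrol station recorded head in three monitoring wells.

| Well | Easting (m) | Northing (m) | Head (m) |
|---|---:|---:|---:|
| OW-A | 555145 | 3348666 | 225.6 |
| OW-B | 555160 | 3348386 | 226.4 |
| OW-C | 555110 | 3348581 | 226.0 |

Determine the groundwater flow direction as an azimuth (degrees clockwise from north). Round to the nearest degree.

052°

With h = a·x + b·y + c and OW-A as origin, the differences give:
  15·a + (-280)·b = +0.8
  (-35)·a + (-85)·b = +0.4
Eliminate b (×(-85) and ×(-280), subtract): -11075·a = 44.00 → a = ∂h/∂x = -0.003973
Back-substitute: b = ∂h/∂y = -0.003070.
Flow direction (−∇h) has components (+0.003973 E, +0.003070 N).
Azimuth = atan2(E, N) = atan2(+0.003973, +0.003070) = 52.3° ≈ 052°.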